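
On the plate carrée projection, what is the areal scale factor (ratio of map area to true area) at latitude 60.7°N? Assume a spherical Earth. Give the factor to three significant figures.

In the plate carrée (x = Rλ, y = Rφ), meridians are true-scale (h = 1) and parallels are stretched by k = sec φ.
Areal scale = h·k = 1 × sec φ; at 60.7°, h = 1.000, k = 2.043, so h·k = 2.043.

2.04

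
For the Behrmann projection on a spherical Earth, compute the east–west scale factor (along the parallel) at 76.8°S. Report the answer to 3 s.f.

3.79

Behrmann is a cylindrical equal-area projection with standard parallels at ±30°. A cylindrical equal-area projection with standard parallel φ₀ has meridian scale h = cos φ / cos φ₀ and parallel scale k = cos φ₀ / cos φ (so areas are preserved, h·k = 1).
k = cos 30° / cos 76.8° = 0.8660/0.2284 = 3.793.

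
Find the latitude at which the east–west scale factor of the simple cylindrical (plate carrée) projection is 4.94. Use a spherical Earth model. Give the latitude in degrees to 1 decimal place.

78.3°

Plate carrée: h = 1, k = sec φ along parallels.
sec φ = 4.94  ⇒  cos φ = 0.2024  ⇒  φ ≈ 78.3°.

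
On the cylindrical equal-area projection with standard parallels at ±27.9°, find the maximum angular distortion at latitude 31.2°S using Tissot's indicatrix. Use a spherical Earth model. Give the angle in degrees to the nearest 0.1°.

A cylindrical equal-area projection with standard parallel φ₀ has meridian scale h = cos φ / cos φ₀ and parallel scale k = cos φ₀ / cos φ (so areas are preserved, h·k = 1).
At 31.2°: h = 0.9679, k = 1.033; principal scales a = 1.033, b = 0.9679.
sin(ω/2) = (a − b)/(a + b) = 0.06534/2.001 = 0.03265, so ω = 2 arcsin(0.03265) ≈ 3.7°.

3.7°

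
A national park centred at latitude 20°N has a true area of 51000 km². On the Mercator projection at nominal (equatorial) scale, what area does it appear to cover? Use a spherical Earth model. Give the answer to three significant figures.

57800 km²

For Mercator, h = k = sec φ (a conformal cylindrical projection has a single point scale, 1/cos φ).
Areal scale = k² = sec²φ = 1/cos²(20°) = 1/0.9397² = 1.132.
Apparent area = 51000 × 1.132 ≈ 57800 km².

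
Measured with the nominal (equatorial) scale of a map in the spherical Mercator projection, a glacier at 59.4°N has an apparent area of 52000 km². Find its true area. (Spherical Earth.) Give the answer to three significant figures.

13500 km²

For Mercator, h = k = sec φ (a conformal cylindrical projection has a single point scale, 1/cos φ).
Areal scale = k² = sec²φ = 1/cos²(59.4°) = 1/0.5090² = 3.859.
True area = apparent / (areal scale) = 52000 / 3.859 ≈ 13500 km².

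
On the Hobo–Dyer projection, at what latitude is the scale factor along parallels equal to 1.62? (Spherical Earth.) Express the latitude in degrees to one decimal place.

The Hobo–Dyer projection is cylindrical equal-area with φ₀ = 37.5°. Cylindrical equal-area (φ₀ = 37.5°): h = cos φ / cos 37.5° along meridians, k = cos 37.5° / cos φ along parallels; h·k = 1.
k = cos φ₀ / cos φ = 1.62  ⇒  cos φ = cos 37.5° / 1.62 = 0.4897.
φ = arccos(0.4897) ≈ 60.7°.

60.7°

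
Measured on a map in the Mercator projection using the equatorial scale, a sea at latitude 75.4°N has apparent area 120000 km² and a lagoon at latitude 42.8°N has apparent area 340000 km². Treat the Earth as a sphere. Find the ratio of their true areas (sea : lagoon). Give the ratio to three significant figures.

0.0417

Since Mercator area scale is 1/cos²φ, the true area equals the apparent area multiplied by cos²φ.
True area of sea: 120000 × cos²(75.4°) = 120000 × 0.06354 = 7625 km².
True area of lagoon: 340000 × cos²(42.8°) = 340000 × 0.5384 = 183000 km².
Ratio = 7625 / 183000 ≈ 0.0417.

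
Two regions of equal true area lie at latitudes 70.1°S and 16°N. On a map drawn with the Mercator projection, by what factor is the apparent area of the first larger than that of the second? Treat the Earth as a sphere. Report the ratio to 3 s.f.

Mercator is conformal with k = sec φ, so areal scale = k² = sec²φ.
At 70.1°: sec²(70.1°) = 1/0.3404² = 8.631.
At 16°: sec²(16°) = 1/0.9613² = 1.082.
Ratio = 8.631/1.082 = cos²(16°)/cos²(70.1°) ≈ 7.98.

7.98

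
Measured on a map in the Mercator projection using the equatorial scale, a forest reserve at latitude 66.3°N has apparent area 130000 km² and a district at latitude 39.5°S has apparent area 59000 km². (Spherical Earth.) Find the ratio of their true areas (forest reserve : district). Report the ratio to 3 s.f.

0.598

On Mercator the areal scale is sec²φ, so true area = apparent × cos²φ.
True area of forest reserve: 130000 × cos²(66.3°) = 130000 × 0.1616 = 21000 km².
True area of district: 59000 × cos²(39.5°) = 59000 × 0.5954 = 35130 km².
Ratio = 21000 / 35130 ≈ 0.598.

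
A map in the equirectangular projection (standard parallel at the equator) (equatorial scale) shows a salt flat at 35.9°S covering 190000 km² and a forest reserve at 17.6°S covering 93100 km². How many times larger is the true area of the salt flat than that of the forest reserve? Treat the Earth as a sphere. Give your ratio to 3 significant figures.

1.73

On the plate carrée, areal scale = h·k = 1 × sec φ, so true area = apparent × cos φ.
True area of salt flat: 190000 × cos(35.9°) = 190000 × 0.8100 = 153900 km².
True area of forest reserve: 93100 × cos(17.6°) = 93100 × 0.9532 = 88740 km².
Ratio = 153900 / 88740 ≈ 1.73.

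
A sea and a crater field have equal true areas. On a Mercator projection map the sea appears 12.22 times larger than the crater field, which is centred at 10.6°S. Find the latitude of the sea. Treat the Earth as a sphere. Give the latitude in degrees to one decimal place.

73.7°

On Mercator, (apparent₁)/(apparent₂) = sec²φ₁ / sec²φ₂ when true areas are equal.
cos²φ₂ / cos²φ₁ = 12.22  ⇒  cos φ₁ = cos 10.6° / √12.22 = 0.9829/3.496 = 0.2812.
φ₁ = arccos(0.2812) ≈ 73.7°.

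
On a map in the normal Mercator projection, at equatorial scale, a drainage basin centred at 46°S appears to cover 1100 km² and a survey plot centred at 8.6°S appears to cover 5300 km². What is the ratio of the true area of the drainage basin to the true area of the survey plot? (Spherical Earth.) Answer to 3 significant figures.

0.102

On Mercator the areal scale is sec²φ, so true area = apparent × cos²φ.
True area of drainage basin: 1100 × cos²(46°) = 1100 × 0.4826 = 530.8 km².
True area of survey plot: 5300 × cos²(8.6°) = 5300 × 0.9776 = 5181 km².
Ratio = 530.8 / 5181 ≈ 0.102.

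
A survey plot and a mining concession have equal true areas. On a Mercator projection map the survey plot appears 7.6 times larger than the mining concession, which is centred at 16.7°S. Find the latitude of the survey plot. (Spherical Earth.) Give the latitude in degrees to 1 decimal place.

Mercator areal scale is sec²φ, so apparent-area ratio = sec²φ₁ / sec²φ₂ = cos²φ₂ / cos²φ₁.
cos²φ₂ / cos²φ₁ = 7.6  ⇒  cos φ₁ = cos 16.7° / √7.6 = 0.9578/2.757 = 0.3474.
φ₁ = arccos(0.3474) ≈ 69.7°.

69.7°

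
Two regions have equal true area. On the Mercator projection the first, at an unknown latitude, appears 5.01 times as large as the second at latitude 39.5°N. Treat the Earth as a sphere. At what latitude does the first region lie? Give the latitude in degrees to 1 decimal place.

Mercator areal scale is sec²φ, so apparent-area ratio = sec²φ₁ / sec²φ₂ = cos²φ₂ / cos²φ₁.
cos²φ₂ / cos²φ₁ = 5.01  ⇒  cos φ₁ = cos 39.5° / √5.01 = 0.7716/2.238 = 0.3447.
φ₁ = arccos(0.3447) ≈ 69.8°.

69.8°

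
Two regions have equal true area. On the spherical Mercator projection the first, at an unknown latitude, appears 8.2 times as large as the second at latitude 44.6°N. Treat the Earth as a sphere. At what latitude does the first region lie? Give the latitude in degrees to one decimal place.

75.6°

On Mercator, (apparent₁)/(apparent₂) = sec²φ₁ / sec²φ₂ when true areas are equal.
cos²φ₂ / cos²φ₁ = 8.2  ⇒  cos φ₁ = cos 44.6° / √8.2 = 0.7120/2.864 = 0.2487.
φ₁ = arccos(0.2487) ≈ 75.6°.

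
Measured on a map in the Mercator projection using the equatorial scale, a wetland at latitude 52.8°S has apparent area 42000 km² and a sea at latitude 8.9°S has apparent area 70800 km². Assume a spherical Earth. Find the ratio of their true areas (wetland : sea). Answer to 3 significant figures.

Mercator's areal exaggeration is sec²φ; hence true area = (apparent area) · cos²φ.
True area of wetland: 42000 × cos²(52.8°) = 42000 × 0.3655 = 15350 km².
True area of sea: 70800 × cos²(8.9°) = 70800 × 0.9761 = 69110 km².
Ratio = 15350 / 69110 ≈ 0.222.

0.222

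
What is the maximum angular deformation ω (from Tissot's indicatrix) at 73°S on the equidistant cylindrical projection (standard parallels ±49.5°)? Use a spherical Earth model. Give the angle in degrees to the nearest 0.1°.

44.6°

The equidistant cylindrical projection with φ₀ = 49.5° has h = 1 (meridians true) and k = cos φ₀ / cos φ along parallels.
At 73°: h = 1.000, k = 2.221; principal scales a = 2.221, b = 1.000.
sin(ω/2) = (a − b)/(a + b) = 1.221/3.221 = 0.3791, so ω = 2 arcsin(0.3791) ≈ 44.6°.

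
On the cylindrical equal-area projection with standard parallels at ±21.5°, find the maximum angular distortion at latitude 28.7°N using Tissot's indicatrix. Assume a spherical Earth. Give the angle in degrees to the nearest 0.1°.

6.8°

A cylindrical equal-area projection with standard parallel φ₀ has meridian scale h = cos φ / cos φ₀ and parallel scale k = cos φ₀ / cos φ (so areas are preserved, h·k = 1).
At 28.7°: h = 0.9427, k = 1.061; principal scales a = 1.061, b = 0.9427.
sin(ω/2) = (a − b)/(a + b) = 0.1180/2.003 = 0.05889, so ω = 2 arcsin(0.05889) ≈ 6.8°.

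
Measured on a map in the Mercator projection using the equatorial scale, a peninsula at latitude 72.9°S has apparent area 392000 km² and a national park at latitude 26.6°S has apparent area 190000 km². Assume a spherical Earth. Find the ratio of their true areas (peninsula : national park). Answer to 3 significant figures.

0.223

On Mercator the areal scale is sec²φ, so true area = apparent × cos²φ.
True area of peninsula: 392000 × cos²(72.9°) = 392000 × 0.08646 = 33890 km².
True area of national park: 190000 × cos²(26.6°) = 190000 × 0.7995 = 151900 km².
Ratio = 33890 / 151900 ≈ 0.223.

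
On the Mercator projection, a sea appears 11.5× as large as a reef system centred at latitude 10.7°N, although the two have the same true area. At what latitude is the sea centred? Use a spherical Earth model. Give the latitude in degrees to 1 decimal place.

73.2°

For equal true areas on Mercator, apparent areas scale as sec²φ, so the ratio is cos²φ₂ / cos²φ₁.
cos²φ₂ / cos²φ₁ = 11.5  ⇒  cos φ₁ = cos 10.7° / √11.5 = 0.9826/3.391 = 0.2898.
φ₁ = arccos(0.2898) ≈ 73.2°.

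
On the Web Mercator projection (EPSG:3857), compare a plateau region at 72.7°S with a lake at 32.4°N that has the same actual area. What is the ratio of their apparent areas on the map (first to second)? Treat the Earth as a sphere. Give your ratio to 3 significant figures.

Mercator is conformal with k = sec φ, so areal scale = k² = sec²φ.
At 72.7°: sec²(72.7°) = 1/0.2974² = 11.31.
At 32.4°: sec²(32.4°) = 1/0.8443² = 1.403.
Ratio = 11.31/1.403 = cos²(32.4°)/cos²(72.7°) ≈ 8.06.

8.06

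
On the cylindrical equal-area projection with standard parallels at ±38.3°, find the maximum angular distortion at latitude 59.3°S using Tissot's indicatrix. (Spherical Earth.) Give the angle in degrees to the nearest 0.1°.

For cylindrical equal-area with standard parallel φ₀, h = cos φ / cos φ₀ and k = cos φ₀ / cos φ, so h·k = 1.
At 59.3°: h = 0.6506, k = 1.537; principal scales a = 1.537, b = 0.6506.
sin(ω/2) = (a − b)/(a + b) = 0.8866/2.188 = 0.4053, so ω = 2 arcsin(0.4053) ≈ 47.8°.

47.8°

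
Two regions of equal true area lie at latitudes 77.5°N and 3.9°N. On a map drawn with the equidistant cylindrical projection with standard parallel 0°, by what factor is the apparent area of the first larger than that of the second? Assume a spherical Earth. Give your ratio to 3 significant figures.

Plate carrée maps x = Rλ, y = Rφ. The meridian scale is h = 1 and the parallel scale is k = 1/cos φ = sec φ.
Areal scale at 77.5°: h·k = 1.000 × 4.620 = 4.620.
Areal scale at 3.9°: h·k = 1.000 × 1.002 = 1.002.
Ratio = 4.620/1.002 ≈ 4.61.

4.61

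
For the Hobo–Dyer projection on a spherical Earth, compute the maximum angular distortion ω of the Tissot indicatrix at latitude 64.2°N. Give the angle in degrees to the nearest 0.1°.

65.0°

The Hobo–Dyer projection is cylindrical equal-area with φ₀ = 37.5°. A cylindrical equal-area projection with standard parallel φ₀ has meridian scale h = cos φ / cos φ₀ and parallel scale k = cos φ₀ / cos φ (so areas are preserved, h·k = 1).
At 64.2°: h = 0.5486, k = 1.823; principal scales a = 1.823, b = 0.5486.
sin(ω/2) = (a − b)/(a + b) = 1.274/2.371 = 0.5373, so ω = 2 arcsin(0.5373) ≈ 65.0°.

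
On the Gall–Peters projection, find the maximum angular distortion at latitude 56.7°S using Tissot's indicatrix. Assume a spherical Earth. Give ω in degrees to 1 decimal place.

28.7°

Gall–Peters is a cylindrical equal-area projection with standard parallels at ±45°. For cylindrical equal-area with standard parallel φ₀, h = cos φ / cos φ₀ and k = cos φ₀ / cos φ, so h·k = 1.
At 56.7°: h = 0.7764, k = 1.288; principal scales a = 1.288, b = 0.7764.
sin(ω/2) = (a − b)/(a + b) = 0.5115/2.064 = 0.2478, so ω = 2 arcsin(0.2478) ≈ 28.7°.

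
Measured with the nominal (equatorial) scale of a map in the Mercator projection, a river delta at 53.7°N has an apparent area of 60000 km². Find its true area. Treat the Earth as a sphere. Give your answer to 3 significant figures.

21000 km²

Mercator is conformal, so the point scale is isotropic: h = k = sec φ = 1/cos φ.
Areal scale = k² = sec²φ = 1/cos²(53.7°) = 1/0.5920² = 2.853.
True area = apparent / (areal scale) = 60000 / 2.853 ≈ 21000 km².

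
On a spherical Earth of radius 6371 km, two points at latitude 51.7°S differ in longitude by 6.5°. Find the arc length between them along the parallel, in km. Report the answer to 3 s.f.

448 km

Arc length along a parallel = R cos φ · Δλ (with Δλ in radians).
= 6371 × cos 51.7° × (6.5° × π/180) = 6371 × 0.6198 × 0.1134 ≈ 448 km.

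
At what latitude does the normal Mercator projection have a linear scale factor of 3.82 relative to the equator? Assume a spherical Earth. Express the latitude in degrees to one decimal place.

Mercator scale is k = sec φ = 1/cos φ.
1/cos φ = 3.82  ⇒  cos φ = 0.2618  ⇒  φ = arccos(0.2618) ≈ 74.8°.

74.8°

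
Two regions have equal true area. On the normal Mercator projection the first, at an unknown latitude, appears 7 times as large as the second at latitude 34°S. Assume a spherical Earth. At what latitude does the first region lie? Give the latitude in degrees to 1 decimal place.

For equal true areas on Mercator, apparent areas scale as sec²φ, so the ratio is cos²φ₂ / cos²φ₁.
cos²φ₂ / cos²φ₁ = 7  ⇒  cos φ₁ = cos 34° / √7 = 0.8290/2.646 = 0.3133.
φ₁ = arccos(0.3133) ≈ 71.7°.

71.7°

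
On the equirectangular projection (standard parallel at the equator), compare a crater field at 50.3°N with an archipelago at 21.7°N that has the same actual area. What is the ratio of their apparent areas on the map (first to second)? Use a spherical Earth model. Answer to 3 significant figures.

For the equirectangular projection with φ₀ = 0 (plate carrée), h = 1 along meridians and k = sec φ along parallels.
Areal scale at 50.3°: h·k = 1.000 × 1.566 = 1.566.
Areal scale at 21.7°: h·k = 1.000 × 1.076 = 1.076.
Ratio = 1.566/1.076 ≈ 1.45.

1.45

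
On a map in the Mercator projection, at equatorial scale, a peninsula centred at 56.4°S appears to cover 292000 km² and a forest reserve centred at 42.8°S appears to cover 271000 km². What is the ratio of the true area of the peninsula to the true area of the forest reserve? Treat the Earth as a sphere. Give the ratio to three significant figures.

0.613

On Mercator the areal scale is sec²φ, so true area = apparent × cos²φ.
True area of peninsula: 292000 × cos²(56.4°) = 292000 × 0.3062 = 89420 km².
True area of forest reserve: 271000 × cos²(42.8°) = 271000 × 0.5384 = 145900 km².
Ratio = 89420 / 145900 ≈ 0.613.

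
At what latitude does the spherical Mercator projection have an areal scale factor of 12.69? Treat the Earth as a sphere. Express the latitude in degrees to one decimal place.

Mercator areal scale is sec²φ.
sec²φ = 12.69  ⇒  cos²φ = 0.07880  ⇒  cos φ = 0.2807.
φ = arccos(0.2807) ≈ 73.7°.

73.7°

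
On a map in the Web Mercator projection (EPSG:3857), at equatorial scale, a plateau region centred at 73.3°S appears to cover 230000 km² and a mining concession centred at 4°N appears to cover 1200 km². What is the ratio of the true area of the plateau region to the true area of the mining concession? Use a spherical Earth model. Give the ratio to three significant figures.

15.9

On Mercator the areal scale is sec²φ, so true area = apparent × cos²φ.
True area of plateau region: 230000 × cos²(73.3°) = 230000 × 0.08258 = 18990 km².
True area of mining concession: 1200 × cos²(4°) = 1200 × 0.9951 = 1194 km².
Ratio = 18990 / 1194 ≈ 15.9.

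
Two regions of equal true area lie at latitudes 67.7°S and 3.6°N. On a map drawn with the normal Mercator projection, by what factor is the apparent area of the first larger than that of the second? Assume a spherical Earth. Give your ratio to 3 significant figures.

Mercator areal scale is sec²φ.
At 67.7°: sec²(67.7°) = 1/0.3795² = 6.945.
At 3.6°: sec²(3.6°) = 1/0.9980² = 1.004.
Ratio = 6.945/1.004 = cos²(3.6°)/cos²(67.7°) ≈ 6.92.

6.92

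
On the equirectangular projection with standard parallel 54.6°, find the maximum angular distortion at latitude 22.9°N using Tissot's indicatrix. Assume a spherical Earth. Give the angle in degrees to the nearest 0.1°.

The equidistant cylindrical projection with φ₀ = 54.6° has h = 1 (meridians true) and k = cos φ₀ / cos φ along parallels.
At 22.9°: h = 1.000, k = 0.6288; principal scales a = 1.000, b = 0.6288.
sin(ω/2) = (a − b)/(a + b) = 0.3712/1.629 = 0.2279, so ω = 2 arcsin(0.2279) ≈ 26.3°.

26.3°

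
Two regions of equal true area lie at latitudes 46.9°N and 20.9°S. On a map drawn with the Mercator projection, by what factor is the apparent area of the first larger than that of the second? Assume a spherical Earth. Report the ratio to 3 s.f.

1.87

On Mercator, area is exaggerated by sec²φ = 1/cos²φ.
At 46.9°: sec²(46.9°) = 1/0.6833² = 2.142.
At 20.9°: sec²(20.9°) = 1/0.9342² = 1.146.
Ratio = 2.142/1.146 = cos²(20.9°)/cos²(46.9°) ≈ 1.87.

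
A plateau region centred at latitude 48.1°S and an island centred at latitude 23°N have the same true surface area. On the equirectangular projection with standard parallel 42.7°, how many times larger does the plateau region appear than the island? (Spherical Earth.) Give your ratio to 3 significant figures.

With standard parallel φ₀ = 42.7°, the equirectangular projection gives x = Rλ cos φ₀, y = Rφ, so h = 1 and k = cos 42.7° / cos φ.
Areal scale at 48.1°: h·k = 1.000 × 1.100 = 1.100.
Areal scale at 23°: h·k = 1.000 × 0.7984 = 0.7984.
Ratio = 1.100/0.7984 ≈ 1.38.

1.38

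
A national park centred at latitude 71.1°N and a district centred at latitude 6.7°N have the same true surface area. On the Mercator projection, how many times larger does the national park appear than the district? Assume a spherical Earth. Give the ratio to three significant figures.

Mercator is conformal with k = sec φ, so areal scale = k² = sec²φ.
At 71.1°: sec²(71.1°) = 1/0.3239² = 9.531.
At 6.7°: sec²(6.7°) = 1/0.9932² = 1.014.
Ratio = 9.531/1.014 = cos²(6.7°)/cos²(71.1°) ≈ 9.40.

9.40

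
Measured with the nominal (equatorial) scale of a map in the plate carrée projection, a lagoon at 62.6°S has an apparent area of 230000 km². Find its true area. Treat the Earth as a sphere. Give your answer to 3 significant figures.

Plate carrée maps x = Rλ, y = Rφ. The meridian scale is h = 1 and the parallel scale is k = 1/cos φ = sec φ.
Areal scale = h·k = 1 × sec φ; at 62.6°, h = 1.000, k = 2.173, so h·k = 2.173.
True area = apparent / (areal scale) = 230000 / 2.173 ≈ 106000 km².

106000 km²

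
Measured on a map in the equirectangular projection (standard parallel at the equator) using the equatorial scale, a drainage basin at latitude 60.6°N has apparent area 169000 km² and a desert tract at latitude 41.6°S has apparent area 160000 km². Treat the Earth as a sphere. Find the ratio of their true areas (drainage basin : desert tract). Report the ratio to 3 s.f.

0.693

Plate carrée has h = 1 and k = sec φ, giving areal scale sec φ; true area = (apparent area) · cos φ.
True area of drainage basin: 169000 × cos(60.6°) = 169000 × 0.4909 = 82960 km².
True area of desert tract: 160000 × cos(41.6°) = 160000 × 0.7478 = 119600 km².
Ratio = 82960 / 119600 ≈ 0.693.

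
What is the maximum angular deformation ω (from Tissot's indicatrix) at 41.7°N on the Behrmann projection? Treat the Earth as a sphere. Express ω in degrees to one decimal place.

16.9°

The Behrmann projection is cylindrical equal-area with φ₀ = 30°. A cylindrical equal-area projection with standard parallel φ₀ has meridian scale h = cos φ / cos φ₀ and parallel scale k = cos φ₀ / cos φ (so areas are preserved, h·k = 1).
At 41.7°: h = 0.8621, k = 1.160; principal scales a = 1.160, b = 0.8621.
sin(ω/2) = (a − b)/(a + b) = 0.2978/2.022 = 0.1473, so ω = 2 arcsin(0.1473) ≈ 16.9°.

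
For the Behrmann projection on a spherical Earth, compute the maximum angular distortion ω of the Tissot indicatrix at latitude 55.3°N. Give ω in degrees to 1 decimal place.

46.7°

Behrmann is a cylindrical equal-area projection with standard parallels at ±30°. For cylindrical equal-area with standard parallel φ₀, h = cos φ / cos φ₀ and k = cos φ₀ / cos φ, so h·k = 1.
At 55.3°: h = 0.6573, k = 1.521; principal scales a = 1.521, b = 0.6573.
sin(ω/2) = (a − b)/(a + b) = 0.8639/2.179 = 0.3965, so ω = 2 arcsin(0.3965) ≈ 46.7°.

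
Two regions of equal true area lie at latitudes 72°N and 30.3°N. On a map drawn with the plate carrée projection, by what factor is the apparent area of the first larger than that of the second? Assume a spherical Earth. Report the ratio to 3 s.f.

For the equirectangular projection with φ₀ = 0 (plate carrée), h = 1 along meridians and k = sec φ along parallels.
Areal scale at 72°: h·k = 1.000 × 3.236 = 3.236.
Areal scale at 30.3°: h·k = 1.000 × 1.158 = 1.158.
Ratio = 3.236/1.158 ≈ 2.79.

2.79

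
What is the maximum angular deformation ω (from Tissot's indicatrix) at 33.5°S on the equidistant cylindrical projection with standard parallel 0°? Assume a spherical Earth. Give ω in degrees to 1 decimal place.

10.4°

For the equirectangular projection with φ₀ = 0 (plate carrée), h = 1 along meridians and k = sec φ along parallels.
At 33.5°: h = 1.000, k = 1.199; principal scales a = 1.199, b = 1.000.
sin(ω/2) = (a − b)/(a + b) = 0.1992/2.199 = 0.09058, so ω = 2 arcsin(0.09058) ≈ 10.4°.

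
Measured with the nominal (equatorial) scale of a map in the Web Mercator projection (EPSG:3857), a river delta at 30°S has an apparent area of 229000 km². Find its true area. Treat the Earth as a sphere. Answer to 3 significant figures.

Mercator is conformal, so the point scale is isotropic: h = k = sec φ = 1/cos φ.
Areal scale = k² = sec²φ = 1/cos²(30°) = 1/0.8660² = 1.333.
True area = apparent / (areal scale) = 229000 / 1.333 ≈ 172000 km².

172000 km²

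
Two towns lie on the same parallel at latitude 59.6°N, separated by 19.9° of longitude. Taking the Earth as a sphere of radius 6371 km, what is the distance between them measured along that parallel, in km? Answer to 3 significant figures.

1120 km

Arc length along a parallel = R cos φ · Δλ (with Δλ in radians).
= 6371 × cos 59.6° × (19.9° × π/180) = 6371 × 0.5060 × 0.3473 ≈ 1120 km.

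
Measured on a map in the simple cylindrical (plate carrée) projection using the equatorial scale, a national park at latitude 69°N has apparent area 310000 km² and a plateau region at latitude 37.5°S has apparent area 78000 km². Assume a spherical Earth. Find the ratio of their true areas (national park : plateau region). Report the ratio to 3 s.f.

Plate carrée has h = 1 and k = sec φ, giving areal scale sec φ; true area = (apparent area) · cos φ.
True area of national park: 310000 × cos(69°) = 310000 × 0.3584 = 111100 km².
True area of plateau region: 78000 × cos(37.5°) = 78000 × 0.7934 = 61880 km².
Ratio = 111100 / 61880 ≈ 1.80.

1.80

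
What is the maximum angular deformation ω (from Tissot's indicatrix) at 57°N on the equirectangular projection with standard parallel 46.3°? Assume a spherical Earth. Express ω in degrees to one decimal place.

13.6°

In the equirectangular projection with standard parallel φ₀ = 46.3° (x = Rλ cos φ₀, y = Rφ), meridians are true-scale (h = 1) and the parallel scale is k = cos φ₀ / cos φ.
At 57°: h = 1.000, k = 1.269; principal scales a = 1.269, b = 1.000.
sin(ω/2) = (a − b)/(a + b) = 0.2685/2.269 = 0.1184, so ω = 2 arcsin(0.1184) ≈ 13.6°.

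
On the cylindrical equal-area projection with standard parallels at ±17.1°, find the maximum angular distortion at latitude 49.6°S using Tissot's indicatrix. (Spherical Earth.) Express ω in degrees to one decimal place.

43.4°

For cylindrical equal-area with standard parallel φ₀, h = cos φ / cos φ₀ and k = cos φ₀ / cos φ, so h·k = 1.
At 49.6°: h = 0.6781, k = 1.475; principal scales a = 1.475, b = 0.6781.
sin(ω/2) = (a − b)/(a + b) = 0.7966/2.153 = 0.3700, so ω = 2 arcsin(0.3700) ≈ 43.4°.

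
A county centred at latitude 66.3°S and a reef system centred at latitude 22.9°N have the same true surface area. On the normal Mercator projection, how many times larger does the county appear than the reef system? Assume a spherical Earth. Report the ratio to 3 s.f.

5.25

Mercator is conformal with k = sec φ, so areal scale = k² = sec²φ.
At 66.3°: sec²(66.3°) = 1/0.4019² = 6.190.
At 22.9°: sec²(22.9°) = 1/0.9212² = 1.178.
Ratio = 6.190/1.178 = cos²(22.9°)/cos²(66.3°) ≈ 5.25.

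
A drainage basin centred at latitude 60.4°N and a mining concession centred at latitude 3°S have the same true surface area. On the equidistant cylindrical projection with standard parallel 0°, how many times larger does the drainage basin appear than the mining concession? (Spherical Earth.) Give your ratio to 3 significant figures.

2.02

In the plate carrée (x = Rλ, y = Rφ), meridians are true-scale (h = 1) and parallels are stretched by k = sec φ.
Areal scale at 60.4°: h·k = 1.000 × 2.025 = 2.025.
Areal scale at 3°: h·k = 1.000 × 1.001 = 1.001.
Ratio = 2.025/1.001 ≈ 2.02.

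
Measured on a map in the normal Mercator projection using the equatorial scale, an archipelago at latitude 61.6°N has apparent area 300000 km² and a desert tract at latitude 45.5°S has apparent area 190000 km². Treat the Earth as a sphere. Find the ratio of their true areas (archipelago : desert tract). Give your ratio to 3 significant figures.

On Mercator the areal scale is sec²φ, so true area = apparent × cos²φ.
True area of archipelago: 300000 × cos²(61.6°) = 300000 × 0.2262 = 67870 km².
True area of desert tract: 190000 × cos²(45.5°) = 190000 × 0.4913 = 93340 km².
Ratio = 67870 / 93340 ≈ 0.727.

0.727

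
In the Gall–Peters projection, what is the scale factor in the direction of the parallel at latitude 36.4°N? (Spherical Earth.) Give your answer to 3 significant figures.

0.879

Gall–Peters is a cylindrical equal-area projection with standard parallels at ±45°. A cylindrical equal-area projection with standard parallel φ₀ has meridian scale h = cos φ / cos φ₀ and parallel scale k = cos φ₀ / cos φ (so areas are preserved, h·k = 1).
k = cos 45° / cos 36.4° = 0.7071/0.8049 = 0.8785.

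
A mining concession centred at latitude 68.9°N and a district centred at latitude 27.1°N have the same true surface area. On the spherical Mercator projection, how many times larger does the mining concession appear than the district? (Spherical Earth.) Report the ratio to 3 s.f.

Mercator is conformal with k = sec φ, so areal scale = k² = sec²φ.
At 68.9°: sec²(68.9°) = 1/0.3600² = 7.716.
At 27.1°: sec²(27.1°) = 1/0.8902² = 1.262.
Ratio = 7.716/1.262 = cos²(27.1°)/cos²(68.9°) ≈ 6.11.

6.11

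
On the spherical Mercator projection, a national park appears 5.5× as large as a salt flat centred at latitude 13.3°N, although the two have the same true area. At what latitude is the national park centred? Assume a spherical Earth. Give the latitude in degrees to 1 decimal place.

65.5°

Mercator areal scale is sec²φ, so apparent-area ratio = sec²φ₁ / sec²φ₂ = cos²φ₂ / cos²φ₁.
cos²φ₂ / cos²φ₁ = 5.5  ⇒  cos φ₁ = cos 13.3° / √5.5 = 0.9732/2.345 = 0.4150.
φ₁ = arccos(0.4150) ≈ 65.5°.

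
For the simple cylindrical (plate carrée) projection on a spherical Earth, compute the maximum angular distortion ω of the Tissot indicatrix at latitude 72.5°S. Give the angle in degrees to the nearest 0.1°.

Plate carrée maps x = Rλ, y = Rφ. The meridian scale is h = 1 and the parallel scale is k = 1/cos φ = sec φ.
At 72.5°: h = 1.000, k = 3.326; principal scales a = 3.326, b = 1.000.
sin(ω/2) = (a − b)/(a + b) = 2.326/4.326 = 0.5376, so ω = 2 arcsin(0.5376) ≈ 65.0°.

65.0°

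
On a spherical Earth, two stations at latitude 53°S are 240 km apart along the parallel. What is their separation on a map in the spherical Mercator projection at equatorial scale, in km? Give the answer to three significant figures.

The Mercator projection is conformal; its linear scale factor is the same in every direction and equals sec φ = 1/cos φ.
Along the parallel, k = sec 53° = 1/0.6018 = 1.662.
Map distance = 240 × 1.662 ≈ 399 km.

399 km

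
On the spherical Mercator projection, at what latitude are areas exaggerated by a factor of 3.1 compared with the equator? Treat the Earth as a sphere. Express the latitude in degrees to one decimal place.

55.4°

Mercator areal scale is sec²φ.
sec²φ = 3.1  ⇒  cos²φ = 0.3226  ⇒  cos φ = 0.5680.
φ = arccos(0.5680) ≈ 55.4°.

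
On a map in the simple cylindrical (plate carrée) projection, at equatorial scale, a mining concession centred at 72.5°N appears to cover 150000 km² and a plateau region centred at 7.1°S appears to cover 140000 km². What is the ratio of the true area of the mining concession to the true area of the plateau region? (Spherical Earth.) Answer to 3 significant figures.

0.325

On the plate carrée, areal scale = h·k = 1 × sec φ, so true area = apparent × cos φ.
True area of mining concession: 150000 × cos(72.5°) = 150000 × 0.3007 = 45110 km².
True area of plateau region: 140000 × cos(7.1°) = 140000 × 0.9923 = 138900 km².
Ratio = 45110 / 138900 ≈ 0.325.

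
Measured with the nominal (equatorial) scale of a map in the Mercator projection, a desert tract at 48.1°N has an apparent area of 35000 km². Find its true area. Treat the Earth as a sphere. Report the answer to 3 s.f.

Mercator is conformal, so the point scale is isotropic: h = k = sec φ = 1/cos φ.
Areal scale = k² = sec²φ = 1/cos²(48.1°) = 1/0.6678² = 2.242.
True area = apparent / (areal scale) = 35000 / 2.242 ≈ 15600 km².

15600 km²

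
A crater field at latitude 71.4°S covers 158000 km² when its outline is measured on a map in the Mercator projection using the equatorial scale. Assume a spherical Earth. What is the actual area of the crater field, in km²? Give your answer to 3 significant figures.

Mercator is conformal, so the point scale is isotropic: h = k = sec φ = 1/cos φ.
Areal scale = k² = sec²φ = 1/cos²(71.4°) = 1/0.3190² = 9.829.
True area = apparent / (areal scale) = 158000 / 9.829 ≈ 16100 km².

16100 km²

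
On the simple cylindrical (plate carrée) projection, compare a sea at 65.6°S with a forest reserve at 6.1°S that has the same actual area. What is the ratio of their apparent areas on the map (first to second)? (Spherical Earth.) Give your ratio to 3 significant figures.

Plate carrée maps x = Rλ, y = Rφ. The meridian scale is h = 1 and the parallel scale is k = 1/cos φ = sec φ.
Areal scale at 65.6°: h·k = 1.000 × 2.421 = 2.421.
Areal scale at 6.1°: h·k = 1.000 × 1.006 = 1.006.
Ratio = 2.421/1.006 ≈ 2.41.

2.41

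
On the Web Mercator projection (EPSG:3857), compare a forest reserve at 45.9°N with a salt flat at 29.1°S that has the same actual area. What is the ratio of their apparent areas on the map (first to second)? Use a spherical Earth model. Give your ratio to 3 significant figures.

1.58

On Mercator, area is exaggerated by sec²φ = 1/cos²φ.
At 45.9°: sec²(45.9°) = 1/0.6959² = 2.065.
At 29.1°: sec²(29.1°) = 1/0.8738² = 1.310.
Ratio = 2.065/1.310 = cos²(29.1°)/cos²(45.9°) ≈ 1.58.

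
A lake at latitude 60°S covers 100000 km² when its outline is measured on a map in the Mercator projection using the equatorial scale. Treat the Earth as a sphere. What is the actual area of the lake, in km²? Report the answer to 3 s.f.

The Mercator projection is conformal; its linear scale factor is the same in every direction and equals sec φ = 1/cos φ.
Areal scale = k² = sec²φ = 1/cos²(60°) = 1/0.5000² = 4.000.
True area = apparent / (areal scale) = 100000 / 4.000 ≈ 25000 km².

25000 km²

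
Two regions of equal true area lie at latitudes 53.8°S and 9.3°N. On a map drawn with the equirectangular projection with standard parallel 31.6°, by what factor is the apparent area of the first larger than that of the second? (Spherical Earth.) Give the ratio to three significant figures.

1.67

The equidistant cylindrical projection with φ₀ = 31.6° has h = 1 (meridians true) and k = cos φ₀ / cos φ along parallels.
Areal scale at 53.8°: h·k = 1.000 × 1.442 = 1.442.
Areal scale at 9.3°: h·k = 1.000 × 0.8631 = 0.8631.
Ratio = 1.442/0.8631 ≈ 1.67.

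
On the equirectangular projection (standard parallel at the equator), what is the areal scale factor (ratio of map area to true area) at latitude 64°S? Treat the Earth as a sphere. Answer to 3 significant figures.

2.28

In the plate carrée (x = Rλ, y = Rφ), meridians are true-scale (h = 1) and parallels are stretched by k = sec φ.
Areal scale = h·k = 1 × sec φ; at 64°, h = 1.000, k = 2.281, so h·k = 2.281.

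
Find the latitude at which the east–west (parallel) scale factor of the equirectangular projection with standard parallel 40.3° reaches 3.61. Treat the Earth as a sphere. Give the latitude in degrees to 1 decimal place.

With standard parallel φ₀ = 40.3°, the equirectangular projection gives x = Rλ cos φ₀, y = Rφ, so h = 1 and k = cos 40.3° / cos φ.
k = cos φ₀ / cos φ = 3.61  ⇒  cos φ = cos 40.3° / 3.61 = 0.2113.
φ = arccos(0.2113) ≈ 77.8°.

77.8°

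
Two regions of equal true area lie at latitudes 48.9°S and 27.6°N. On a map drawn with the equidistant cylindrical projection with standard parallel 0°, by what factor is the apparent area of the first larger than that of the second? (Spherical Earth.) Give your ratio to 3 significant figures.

1.35

For the equirectangular projection with φ₀ = 0 (plate carrée), h = 1 along meridians and k = sec φ along parallels.
Areal scale at 48.9°: h·k = 1.000 × 1.521 = 1.521.
Areal scale at 27.6°: h·k = 1.000 × 1.128 = 1.128.
Ratio = 1.521/1.128 ≈ 1.35.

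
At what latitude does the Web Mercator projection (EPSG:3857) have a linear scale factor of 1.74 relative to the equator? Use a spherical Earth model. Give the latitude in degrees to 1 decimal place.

Mercator scale is k = sec φ = 1/cos φ.
1/cos φ = 1.74  ⇒  cos φ = 0.5747  ⇒  φ = arccos(0.5747) ≈ 54.9°.

54.9°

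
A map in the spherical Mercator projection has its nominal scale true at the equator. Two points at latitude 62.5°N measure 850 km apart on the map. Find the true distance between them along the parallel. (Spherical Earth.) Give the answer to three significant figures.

Mercator is conformal, so the point scale is isotropic: h = k = sec φ = 1/cos φ.
Along the parallel at 62.5°, map distances are exaggerated by k = sec 62.5° = 2.166.
True distance = 850 / 2.166 = 850 × cos 62.5° ≈ 392 km.

392 km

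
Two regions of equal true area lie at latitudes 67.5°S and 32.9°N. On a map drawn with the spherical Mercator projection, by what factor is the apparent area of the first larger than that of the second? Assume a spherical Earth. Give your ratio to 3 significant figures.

4.81

Mercator is conformal with k = sec φ, so areal scale = k² = sec²φ.
At 67.5°: sec²(67.5°) = 1/0.3827² = 6.828.
At 32.9°: sec²(32.9°) = 1/0.8396² = 1.419.
Ratio = 6.828/1.419 = cos²(32.9°)/cos²(67.5°) ≈ 4.81.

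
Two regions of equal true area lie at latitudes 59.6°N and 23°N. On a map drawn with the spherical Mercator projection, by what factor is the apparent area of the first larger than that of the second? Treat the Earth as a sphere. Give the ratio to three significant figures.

3.31

Mercator is conformal with k = sec φ, so areal scale = k² = sec²φ.
At 59.6°: sec²(59.6°) = 1/0.5060² = 3.905.
At 23°: sec²(23°) = 1/0.9205² = 1.180.
Ratio = 3.905/1.180 = cos²(23°)/cos²(59.6°) ≈ 3.31.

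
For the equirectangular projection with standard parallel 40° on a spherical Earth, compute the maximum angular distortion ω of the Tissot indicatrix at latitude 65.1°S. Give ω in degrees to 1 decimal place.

33.8°

In the equirectangular projection with standard parallel φ₀ = 40° (x = Rλ cos φ₀, y = Rφ), meridians are true-scale (h = 1) and the parallel scale is k = cos φ₀ / cos φ.
At 65.1°: h = 1.000, k = 1.819; principal scales a = 1.819, b = 1.000.
sin(ω/2) = (a − b)/(a + b) = 0.8194/2.819 = 0.2906, so ω = 2 arcsin(0.2906) ≈ 33.8°.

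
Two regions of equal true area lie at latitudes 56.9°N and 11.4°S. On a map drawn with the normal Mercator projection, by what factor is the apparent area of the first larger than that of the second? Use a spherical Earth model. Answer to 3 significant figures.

3.22

On Mercator, area is exaggerated by sec²φ = 1/cos²φ.
At 56.9°: sec²(56.9°) = 1/0.5461² = 3.353.
At 11.4°: sec²(11.4°) = 1/0.9803² = 1.041.
Ratio = 3.353/1.041 = cos²(11.4°)/cos²(56.9°) ≈ 3.22.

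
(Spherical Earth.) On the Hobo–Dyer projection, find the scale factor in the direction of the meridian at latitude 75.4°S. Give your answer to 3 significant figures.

The Hobo–Dyer projection is cylindrical equal-area with φ₀ = 37.5°. For cylindrical equal-area with standard parallel φ₀, h = cos φ / cos φ₀ and k = cos φ₀ / cos φ, so h·k = 1.
h = cos 75.4° / cos 37.5° = 0.2521/0.7934 = 0.3177.

0.318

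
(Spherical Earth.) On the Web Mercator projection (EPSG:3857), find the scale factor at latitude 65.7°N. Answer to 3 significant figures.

Mercator is conformal, so the point scale is isotropic: h = k = sec φ = 1/cos φ.
k = 1/cos 65.7° = 1/0.4115 = 2.430.

2.43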